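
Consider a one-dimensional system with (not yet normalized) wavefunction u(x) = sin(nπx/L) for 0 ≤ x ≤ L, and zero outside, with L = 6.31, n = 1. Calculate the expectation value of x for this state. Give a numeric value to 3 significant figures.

⟨x⟩ = ∫ x·|u|² dx / ∫|u|² dx (integrals over the domain).
With sin²θ = (1 − cos2θ)/2 on 0 ≤ x ≤ L: ∫sin²(nπx/L) dx = L/2, ∫x·sin²(nπx/L) dx = L²/4, ∫x²·sin²(nπx/L) dx = L³·(1/6 − 1/(4n²π²)); higher powers xᵏ the same way, integrating xᵏ·cos(2nπx/L) by parts.
State is unnormalized: ∫|u|² dx = 3.1550, and ∫u*·x·u dx = 9.9540, so ⟨x⟩ = 9.9540 / 3.1550.
⟨x⟩ = 3.1550.

3.16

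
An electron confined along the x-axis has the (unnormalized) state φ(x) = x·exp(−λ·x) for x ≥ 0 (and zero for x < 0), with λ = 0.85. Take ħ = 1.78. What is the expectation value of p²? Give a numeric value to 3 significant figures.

p² φ = −ħ² d²φ/dx²; ⟨p²⟩ = −ħ² ∫ φ*·φ'' dx / ∫|φ|² dx.
Differentiate x·exp(−λ·x) with the product rule; every integrand then reduces to terms xʲ·e^(−2λx) on [0, ∞), with ∫₀^∞ xʲ·e^(−2λx) dx = j!/(2λ)^(j+1).
State is unnormalized: ∫|φ|² dx = 0.40708, and ∫φ*·(−ħ² φ'') dx = 0.93188, so ⟨p²⟩ = 0.93188 / 0.40708.
⟨p²⟩ = 2.2892.

2.29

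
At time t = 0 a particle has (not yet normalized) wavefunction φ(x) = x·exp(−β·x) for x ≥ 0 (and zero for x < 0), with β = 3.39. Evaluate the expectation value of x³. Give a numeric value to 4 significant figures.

0.1925

⟨x³⟩ = ∫ x³·|φ|² dx / ∫|φ|² dx (integrals over the domain).
Every integrand reduces to terms xʲ·e^(−2βx) on [0, ∞); use ∫₀^∞ xʲ·e^(−2βx) dx = j!/(2β)^(j+1).
State is unnormalized: ∫|φ|² dx = 0.0064171, and ∫φ*·x³·φ dx = 0.0012354, so ⟨x³⟩ = 0.0012354 / 0.0064171.
⟨x³⟩ = 0.19251.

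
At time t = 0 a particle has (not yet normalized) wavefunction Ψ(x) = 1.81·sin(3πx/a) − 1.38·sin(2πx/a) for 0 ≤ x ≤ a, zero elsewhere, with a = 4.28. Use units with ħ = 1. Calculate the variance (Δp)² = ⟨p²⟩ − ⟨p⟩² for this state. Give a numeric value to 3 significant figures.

Compute ⟨p⟩ and ⟨p²⟩ separately; (Δp)² = ⟨p²⟩ − ⟨p⟩².
d²/dx² sin(jπx/a) = −(jπ/a)²·sin(jπx/a); on 0 ≤ x ≤ a, ∫sin²(jπx/a) dx = a/2 and ∫sin(jπx/a)·sin(lπx/a) dx = 0 for j ≠ l, so only diagonal terms survive in ∫|Ψ|² and ∫Ψ·Ψ″; ∫Ψ·Ψ′ dx = [Ψ²/2] between the walls = 0.
Normalization: ∫|Ψ|² dx = 11.086.
⟨p⟩ = 0.0000 and ⟨p²⟩ = 3.8587.
(Δp)² = 3.8587 − (0.0000)² = 3.8587.

3.86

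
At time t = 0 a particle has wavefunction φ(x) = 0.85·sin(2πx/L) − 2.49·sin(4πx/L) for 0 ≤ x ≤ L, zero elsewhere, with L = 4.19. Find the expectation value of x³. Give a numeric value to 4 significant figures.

14.89

⟨x³⟩ = ∫ x³·|φ|² dx / ∫|φ|² dx (integrals over the domain).
On 0 ≤ x ≤ L (j ≠ l): ∫sin²(jπx/L) dx = L/2, ∫sin(jπx/L)·sin(lπx/L) dx = 0; diagonal moments ∫x·sin²(jπx/L) dx = L²/4, ∫x²·sin²(jπx/L) dx = L³·(1/6 − 1/(4j²π²)); cross terms ∫x·sin(jπx/L)·sin(lπx/L) dx = 0 for j + l even and −4jlL²/(π²(j² − l²)²) for j + l odd, ∫x²·sin(jπx/L)·sin(lπx/L) dx = (−1)^(j+l)·4jlL³/(π²(j² − l²)²); higher powers the same way via product-to-sum and parts.
State is unnormalized: ∫|φ|² dx = 14.503, and ∫φ*·x³·φ dx = 215.99, so ⟨x³⟩ = 215.99 / 14.503.
⟨x³⟩ = 14.893.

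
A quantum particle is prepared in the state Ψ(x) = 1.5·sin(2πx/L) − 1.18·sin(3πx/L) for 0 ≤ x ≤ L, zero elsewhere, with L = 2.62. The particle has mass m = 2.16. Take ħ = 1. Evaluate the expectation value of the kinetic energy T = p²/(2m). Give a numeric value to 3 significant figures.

T = −(ħ²/2m) d²/dx², so ⟨T⟩ = −(ħ²/2m) ∫ Ψ*·Ψ'' dx / ∫|Ψ|² dx; with m = 2.16.
d²/dx² sin(jπx/L) = −(jπ/L)²·sin(jπx/L); on 0 ≤ x ≤ L, ∫sin²(jπx/L) dx = L/2 and ∫sin(jπx/L)·sin(lπx/L) dx = 0 for j ≠ l, so only diagonal terms survive in ∫|Ψ|² and ∫Ψ·Ψ″; ∫Ψ·Ψ′ dx = [Ψ²/2] between the walls = 0.
State is unnormalized: ∫|Ψ|² dx = 4.7715, and ∫Ψ*·(−ħ²/2m · Ψ'') dx = 9.3877, so ⟨T⟩ = 9.3877 / 4.7715.
⟨T⟩ = 1.9674.

1.97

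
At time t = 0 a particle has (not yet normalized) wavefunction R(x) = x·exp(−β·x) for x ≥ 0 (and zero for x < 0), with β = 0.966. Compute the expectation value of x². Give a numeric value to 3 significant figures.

3.21

⟨x²⟩ = ∫ x²·|R|² dx / ∫|R|² dx (integrals over the domain).
Every integrand reduces to terms xʲ·e^(−2βx) on [0, ∞); use ∫₀^∞ xʲ·e^(−2βx) dx = j!/(2β)^(j+1).
State is unnormalized: ∫|R|² dx = 0.27734, and ∫R*·x²·R dx = 0.89161, so ⟨x²⟩ = 0.89161 / 0.27734.
⟨x²⟩ = 3.2149.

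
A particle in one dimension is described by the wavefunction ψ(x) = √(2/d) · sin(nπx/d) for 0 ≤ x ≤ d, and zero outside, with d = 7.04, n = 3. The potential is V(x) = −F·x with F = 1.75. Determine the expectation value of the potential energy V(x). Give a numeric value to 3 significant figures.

-6.16

⟨V⟩ = ∫ V(x)·|ψ|² dx.
With sin²θ = (1 − cos2θ)/2 on 0 ≤ x ≤ d: ∫sin²(nπx/d) dx = d/2, ∫x·sin²(nπx/d) dx = d²/4, ∫x²·sin²(nπx/d) dx = d³·(1/6 − 1/(4n²π²)); higher powers xᵏ the same way, integrating xᵏ·cos(2nπx/d) by parts.
⟨V⟩ = -6.1600.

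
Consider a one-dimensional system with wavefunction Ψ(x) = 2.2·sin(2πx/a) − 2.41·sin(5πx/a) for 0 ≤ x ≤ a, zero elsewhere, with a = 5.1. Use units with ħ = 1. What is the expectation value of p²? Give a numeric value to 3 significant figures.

p² Ψ = −ħ² d²Ψ/dx²; ⟨p²⟩ = −ħ² ∫ Ψ*·Ψ'' dx / ∫|Ψ|² dx.
d²/dx² sin(jπx/a) = −(jπ/a)²·sin(jπx/a); on 0 ≤ x ≤ a, ∫sin²(jπx/a) dx = a/2 and ∫sin(jπx/a)·sin(lπx/a) dx = 0 for j ≠ l, so only diagonal terms survive in ∫|Ψ|² and ∫Ψ·Ψ″; ∫Ψ·Ψ′ dx = [Ψ²/2] between the walls = 0.
State is unnormalized: ∫|Ψ|² dx = 27.153, and ∫Ψ*·(−ħ² Ψ'') dx = 159.23, so ⟨p²⟩ = 159.23 / 27.153.
⟨p²⟩ = 5.8643.

5.86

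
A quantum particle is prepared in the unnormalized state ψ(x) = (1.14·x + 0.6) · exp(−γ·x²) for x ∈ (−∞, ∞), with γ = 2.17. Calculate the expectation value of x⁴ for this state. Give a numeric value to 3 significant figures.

0.0866

⟨x⁴⟩ = ∫ x⁴·|ψ|² dx / ∫|ψ|² dx (integrals over the domain).
Expand each integrand as polynomial × e^(−2γx²) and use ∫x^(2j)·e^(−2γx²) dx = (2j−1)!!/(4γ)^j · √(π/(2γ)), odd powers → 0; here √(π/(2γ)) = 0.85081.
State is unnormalized: ∫|ψ|² dx = 0.43368, and ∫ψ*·x⁴·ψ dx = 0.037557, so ⟨x⁴⟩ = 0.037557 / 0.43368.
⟨x⁴⟩ = 0.086602.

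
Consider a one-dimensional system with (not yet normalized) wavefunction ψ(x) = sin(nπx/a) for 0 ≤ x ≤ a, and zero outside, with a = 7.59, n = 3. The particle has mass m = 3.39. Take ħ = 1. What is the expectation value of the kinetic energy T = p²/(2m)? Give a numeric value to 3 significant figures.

T = −(ħ²/2m) d²/dx², so ⟨T⟩ = −(ħ²/2m) ∫ ψ*·ψ'' dx / ∫|ψ|² dx; with m = 3.39.
d/dx sin(nπx/a) = (nπ/a)·cos(nπx/a) and d²/dx² sin(nπx/a) = −(nπ/a)²·sin(nπx/a); on 0 ≤ x ≤ a, ∫sin²(nπx/a) dx = a/2 and ∫sin(nπx/a)·cos(nπx/a) dx = 0.
State is unnormalized: ∫|ψ|² dx = 3.7950, and ∫ψ*·(−ħ²/2m · ψ'') dx = 0.86306, so ⟨T⟩ = 0.86306 / 3.7950.
⟨T⟩ = 0.22742.

0.227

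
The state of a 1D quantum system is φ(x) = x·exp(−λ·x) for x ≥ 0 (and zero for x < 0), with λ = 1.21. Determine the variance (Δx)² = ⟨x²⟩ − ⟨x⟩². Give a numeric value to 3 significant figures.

Compute ⟨x⟩ and ⟨x²⟩ separately, then (Δx)² = ⟨x²⟩ − ⟨x⟩².
Every integrand reduces to terms xʲ·e^(−2λx) on [0, ∞); use ∫₀^∞ xʲ·e^(−2λx) dx = j!/(2λ)^(j+1).
Normalization: ∫|φ|² dx = 0.14112.
⟨x⟩ = 1.2397 and ⟨x²⟩ = 2.0490.
(Δx)² = 2.0490 − (1.2397)² = 0.51226.

0.512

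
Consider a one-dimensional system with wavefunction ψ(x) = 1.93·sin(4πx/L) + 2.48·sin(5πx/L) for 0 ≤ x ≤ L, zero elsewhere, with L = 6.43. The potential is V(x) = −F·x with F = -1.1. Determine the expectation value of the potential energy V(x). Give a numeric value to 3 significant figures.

⟨V⟩ = ∫ V(x)·|ψ|² dx / ∫|ψ|² dx.
On 0 ≤ x ≤ L (j ≠ l): ∫sin²(jπx/L) dx = L/2, ∫sin(jπx/L)·sin(lπx/L) dx = 0; diagonal moments ∫x·sin²(jπx/L) dx = L²/4, ∫x²·sin²(jπx/L) dx = L³·(1/6 − 1/(4j²π²)); cross terms ∫x·sin(jπx/L)·sin(lπx/L) dx = 0 for j + l even and −4jlL²/(π²(j² − l²)²) for j + l odd, ∫x²·sin(jπx/L)·sin(lπx/L) dx = (−1)^(j+l)·4jlL³/(π²(j² − l²)²); higher powers the same way via product-to-sum and parts.
State is unnormalized: ∫|ψ|² dx = 31.749, and ∫ψ*·V(x)·ψ dx = 68.714, so ⟨V⟩ = 68.714 / 31.749.
⟨V⟩ = 2.1643.

2.16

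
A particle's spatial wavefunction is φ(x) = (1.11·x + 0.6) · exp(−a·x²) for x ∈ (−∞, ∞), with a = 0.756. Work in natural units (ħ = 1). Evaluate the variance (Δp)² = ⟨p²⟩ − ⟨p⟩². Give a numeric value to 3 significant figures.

1.56

Compute ⟨p⟩ and ⟨p²⟩ separately; (Δp)² = ⟨p²⟩ − ⟨p⟩².
Expand each integrand as polynomial × e^(−2ax²) and use ∫x^(2j)·e^(−2ax²) dx = (2j−1)!!/(4a)^j · √(π/(2a)), odd powers → 0; here √(π/(2a)) = 1.4414. Differentiate with the product rule, d/dx e^(−ax²) = −2ax·e^(−ax²).
Normalization: ∫|φ|² dx = 1.1062.
⟨p⟩ = 0.0000 and ⟨p²⟩ = 1.5587.
(Δp)² = 1.5587 − (0.0000)² = 1.5587.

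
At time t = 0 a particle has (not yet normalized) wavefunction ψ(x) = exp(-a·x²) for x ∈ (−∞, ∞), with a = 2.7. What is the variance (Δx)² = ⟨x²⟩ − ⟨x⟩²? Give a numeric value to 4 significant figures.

Compute ⟨x⟩ and ⟨x²⟩ separately, then (Δx)² = ⟨x²⟩ − ⟨x⟩².
Gaussian moments: ∫x^(2j)·e^(−2ax²) dx = (2j−1)!!/(4a)^j · √(π/(2a)), odd powers integrate to 0; here √(π/(2a)) = 0.76274.
Normalization: ∫|ψ|² dx = 0.76274.
⟨x⟩ = 0.0000 and ⟨x²⟩ = 0.092593.
(Δx)² = 0.092593 − (0.0000)² = 0.092593.

0.09259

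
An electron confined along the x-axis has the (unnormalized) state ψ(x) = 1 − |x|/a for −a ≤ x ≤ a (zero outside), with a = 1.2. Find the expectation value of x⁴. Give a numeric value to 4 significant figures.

0.05925

⟨x⁴⟩ = ∫ x⁴·|ψ|² dx / ∫|ψ|² dx (integrals over the domain).
ψ is even, so ∫ over [−a, a] = 2∫₀ᵃ with ψ = 1 − x/a there: ∫₀ᵃ (1 − x/a)² dx = a/3, ∫₀ᵃ x²(1 − x/a)² dx = a³/30, ∫₀ᵃ x⁴(1 − x/a)² dx = a⁵/105.
State is unnormalized: ∫|ψ|² dx = 0.80000, and ∫ψ*·x⁴·ψ dx = 0.047397, so ⟨x⁴⟩ = 0.047397 / 0.80000.
⟨x⁴⟩ = 0.059246.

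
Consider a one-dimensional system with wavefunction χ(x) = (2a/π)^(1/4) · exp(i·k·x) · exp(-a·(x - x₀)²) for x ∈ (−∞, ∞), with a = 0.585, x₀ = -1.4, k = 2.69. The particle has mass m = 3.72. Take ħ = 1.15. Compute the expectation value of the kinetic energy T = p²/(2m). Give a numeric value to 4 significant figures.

T = −(ħ²/2m) d²/dx², so ⟨T⟩ = −(ħ²/2m) ∫ χ*·χ'' dx; with m = 3.72.
Gaussian moments (u = x − x₀): ∫u^(2j)·e^(−2au²) du = (2j−1)!!/(4a)^j · √(π/(2a)), odd powers integrate to 0; here √(π/(2a)) = 1.6386. Derivatives: χ′ = (ik − 2au)·χ, χ″ = ((ik − 2au)² − 2a)·χ; the odd-in-u pieces drop out.
⟨T⟩ = 1.3902.

1.390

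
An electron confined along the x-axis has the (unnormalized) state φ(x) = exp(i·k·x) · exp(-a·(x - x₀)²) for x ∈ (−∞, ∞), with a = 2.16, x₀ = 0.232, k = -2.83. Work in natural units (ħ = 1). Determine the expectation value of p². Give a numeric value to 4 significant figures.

10.17

p² φ = −ħ² d²φ/dx²; ⟨p²⟩ = −ħ² ∫ φ*·φ'' dx / ∫|φ|² dx.
Gaussian moments (u = x − x₀): ∫u^(2j)·e^(−2au²) du = (2j−1)!!/(4a)^j · √(π/(2a)), odd powers integrate to 0; here √(π/(2a)) = 0.85277. Derivatives: φ′ = (ik − 2au)·φ, φ″ = ((ik − 2au)² − 2a)·φ; the odd-in-u pieces drop out.
State is unnormalized: ∫|φ|² dx = 0.85277, and ∫φ*·(−ħ² φ'') dx = 8.6718, so ⟨p²⟩ = 8.6718 / 0.85277.
⟨p²⟩ = 10.169.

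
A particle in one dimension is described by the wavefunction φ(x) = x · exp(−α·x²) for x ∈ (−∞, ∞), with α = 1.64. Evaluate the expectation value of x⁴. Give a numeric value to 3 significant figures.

⟨x⁴⟩ = ∫ x⁴·|φ|² dx / ∫|φ|² dx (integrals over the domain).
Expand each integrand as polynomial × e^(−2αx²) and use ∫x^(2j)·e^(−2αx²) dx = (2j−1)!!/(4α)^j · √(π/(2α)), odd powers → 0; here √(π/(2α)) = 0.97867.
State is unnormalized: ∫|φ|² dx = 0.14919, and ∫φ*·x⁴·φ dx = 0.052002, so ⟨x⁴⟩ = 0.052002 / 0.14919.
⟨x⁴⟩ = 0.34856.

0.349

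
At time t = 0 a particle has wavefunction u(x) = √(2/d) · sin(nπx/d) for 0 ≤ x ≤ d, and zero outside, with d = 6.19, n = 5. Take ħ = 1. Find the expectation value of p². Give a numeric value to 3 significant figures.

p² u = −ħ² d²u/dx²; ⟨p²⟩ = −ħ² ∫ u*·u'' dx.
d/dx sin(nπx/d) = (nπ/d)·cos(nπx/d) and d²/dx² sin(nπx/d) = −(nπ/d)²·sin(nπx/d); on 0 ≤ x ≤ d, ∫sin²(nπx/d) dx = d/2 and ∫sin(nπx/d)·cos(nπx/d) dx = 0.
⟨p²⟩ = 6.4396.

6.44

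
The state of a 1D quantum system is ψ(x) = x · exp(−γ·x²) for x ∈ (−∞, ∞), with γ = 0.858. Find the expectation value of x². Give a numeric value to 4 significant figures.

⟨x²⟩ = ∫ x²·|ψ|² dx / ∫|ψ|² dx (integrals over the domain).
Expand each integrand as polynomial × e^(−2γx²) and use ∫x^(2j)·e^(−2γx²) dx = (2j−1)!!/(4γ)^j · √(π/(2γ)), odd powers → 0; here √(π/(2γ)) = 1.3531.
State is unnormalized: ∫|ψ|² dx = 0.39425, and ∫ψ*·x²·ψ dx = 0.34462, so ⟨x²⟩ = 0.34462 / 0.39425.
⟨x²⟩ = 0.87413.

0.8741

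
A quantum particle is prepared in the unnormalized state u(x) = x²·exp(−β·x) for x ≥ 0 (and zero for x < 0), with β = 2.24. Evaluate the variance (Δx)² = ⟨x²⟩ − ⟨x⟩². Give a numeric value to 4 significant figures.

Compute ⟨x⟩ and ⟨x²⟩ separately, then (Δx)² = ⟨x²⟩ − ⟨x⟩².
Every integrand reduces to terms xʲ·e^(−2βx) on [0, ∞); use ∫₀^∞ xʲ·e^(−2βx) dx = j!/(2β)^(j+1).
Normalization: ∫|u|² dx = 0.013299.
⟨x⟩ = 1.1161 and ⟨x²⟩ = 1.4947.
(Δx)² = 1.4947 − (1.1161)² = 0.24912.

0.2491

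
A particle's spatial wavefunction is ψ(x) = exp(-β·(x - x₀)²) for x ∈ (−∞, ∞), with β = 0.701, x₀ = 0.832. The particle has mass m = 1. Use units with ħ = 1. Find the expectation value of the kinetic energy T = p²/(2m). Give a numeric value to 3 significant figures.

0.351

T = −(ħ²/2m) d²/dx², so ⟨T⟩ = −(ħ²/2m) ∫ ψ*·ψ'' dx / ∫|ψ|² dx; with m = 1.
Gaussian moments (u = x − x₀): ∫u^(2j)·e^(−2βu²) du = (2j−1)!!/(4β)^j · √(π/(2β)), odd powers integrate to 0; here √(π/(2β)) = 1.4969. Derivatives: d/dx e^(−βu²) = −2βu·e^(−βu²), d²/dx² e^(−βu²) = (4β²u² − 2β)·e^(−βu²).
State is unnormalized: ∫|ψ|² dx = 1.4969, and ∫ψ*·(−ħ²/2m · ψ'') dx = 0.52467, so ⟨T⟩ = 0.52467 / 1.4969.
⟨T⟩ = 0.35050.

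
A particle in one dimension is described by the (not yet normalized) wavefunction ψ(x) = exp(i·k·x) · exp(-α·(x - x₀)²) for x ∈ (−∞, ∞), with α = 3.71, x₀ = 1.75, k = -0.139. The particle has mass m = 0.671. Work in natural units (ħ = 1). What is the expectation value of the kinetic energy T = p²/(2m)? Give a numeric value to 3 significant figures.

2.78

T = −(ħ²/2m) d²/dx², so ⟨T⟩ = −(ħ²/2m) ∫ ψ*·ψ'' dx / ∫|ψ|² dx; with m = 0.671.
Gaussian moments (u = x − x₀): ∫u^(2j)·e^(−2αu²) du = (2j−1)!!/(4α)^j · √(π/(2α)), odd powers integrate to 0; here √(π/(2α)) = 0.65069. Derivatives: ψ′ = (ik − 2αu)·ψ, ψ″ = ((ik − 2αu)² − 2α)·ψ; the odd-in-u pieces drop out.
State is unnormalized: ∫|ψ|² dx = 0.65069, and ∫ψ*·(−ħ²/2m · ψ'') dx = 1.8082, so ⟨T⟩ = 1.8082 / 0.65069.
⟨T⟩ = 2.7789.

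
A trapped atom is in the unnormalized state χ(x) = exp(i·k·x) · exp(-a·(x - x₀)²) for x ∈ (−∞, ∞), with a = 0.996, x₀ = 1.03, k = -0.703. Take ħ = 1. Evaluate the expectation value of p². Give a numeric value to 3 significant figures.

p² χ = −ħ² d²χ/dx²; ⟨p²⟩ = −ħ² ∫ χ*·χ'' dx / ∫|χ|² dx.
Gaussian moments (u = x − x₀): ∫u^(2j)·e^(−2au²) du = (2j−1)!!/(4a)^j · √(π/(2a)), odd powers integrate to 0; here √(π/(2a)) = 1.2558. Derivatives: χ′ = (ik − 2au)·χ, χ″ = ((ik − 2au)² − 2a)·χ; the odd-in-u pieces drop out.
State is unnormalized: ∫|χ|² dx = 1.2558, and ∫χ*·(−ħ² χ'') dx = 1.8714, so ⟨p²⟩ = 1.8714 / 1.2558.
⟨p²⟩ = 1.4902.

1.49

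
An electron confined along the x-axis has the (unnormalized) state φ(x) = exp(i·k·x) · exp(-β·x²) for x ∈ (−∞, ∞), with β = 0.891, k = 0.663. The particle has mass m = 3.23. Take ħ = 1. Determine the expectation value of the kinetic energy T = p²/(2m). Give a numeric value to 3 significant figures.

0.206

T = −(ħ²/2m) d²/dx², so ⟨T⟩ = −(ħ²/2m) ∫ φ*·φ'' dx / ∫|φ|² dx; with m = 3.23.
Gaussian moments: ∫x^(2j)·e^(−2βx²) dx = (2j−1)!!/(4β)^j · √(π/(2β)), odd powers integrate to 0; here √(π/(2β)) = 1.3278. Derivatives: φ′ = (ik − 2βx)·φ, φ″ = ((ik − 2βx)² − 2β)·φ; the odd-in-x pieces drop out.
State is unnormalized: ∫|φ|² dx = 1.3278, and ∫φ*·(−ħ²/2m · φ'') dx = 0.27348, so ⟨T⟩ = 0.27348 / 1.3278.
⟨T⟩ = 0.20597.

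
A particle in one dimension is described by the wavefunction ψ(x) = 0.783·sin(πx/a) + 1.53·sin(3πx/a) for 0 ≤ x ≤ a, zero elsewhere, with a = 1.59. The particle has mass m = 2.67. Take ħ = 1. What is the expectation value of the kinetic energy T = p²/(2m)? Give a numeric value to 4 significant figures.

T = −(ħ²/2m) d²/dx², so ⟨T⟩ = −(ħ²/2m) ∫ ψ*·ψ'' dx / ∫|ψ|² dx; with m = 2.67.
d²/dx² sin(jπx/a) = −(jπ/a)²·sin(jπx/a); on 0 ≤ x ≤ a, ∫sin²(jπx/a) dx = a/2 and ∫sin(jπx/a)·sin(lπx/a) dx = 0 for j ≠ l, so only diagonal terms survive in ∫|ψ|² and ∫ψ·ψ″; ∫ψ·ψ′ dx = [ψ²/2] between the walls = 0.
State is unnormalized: ∫|ψ|² dx = 2.3484, and ∫ψ*·(−ħ²/2m · ψ'') dx = 12.601, so ⟨T⟩ = 12.601 / 2.3484.
⟨T⟩ = 5.3658.

5.366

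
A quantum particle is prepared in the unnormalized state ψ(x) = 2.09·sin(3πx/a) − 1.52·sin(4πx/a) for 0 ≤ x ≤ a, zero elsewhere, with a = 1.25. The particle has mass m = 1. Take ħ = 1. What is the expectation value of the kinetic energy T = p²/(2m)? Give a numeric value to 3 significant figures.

36.1

T = −(ħ²/2m) d²/dx², so ⟨T⟩ = −(ħ²/2m) ∫ ψ*·ψ'' dx / ∫|ψ|² dx; with m = 1.
d²/dx² sin(jπx/a) = −(jπ/a)²·sin(jπx/a); on 0 ≤ x ≤ a, ∫sin²(jπx/a) dx = a/2 and ∫sin(jπx/a)·sin(lπx/a) dx = 0 for j ≠ l, so only diagonal terms survive in ∫|ψ|² and ∫ψ·ψ″; ∫ψ·ψ′ dx = [ψ²/2] between the walls = 0.
State is unnormalized: ∫|ψ|² dx = 4.1741, and ∫ψ*·(−ħ²/2m · ψ'') dx = 150.57, so ⟨T⟩ = 150.57 / 4.1741.
⟨T⟩ = 36.073.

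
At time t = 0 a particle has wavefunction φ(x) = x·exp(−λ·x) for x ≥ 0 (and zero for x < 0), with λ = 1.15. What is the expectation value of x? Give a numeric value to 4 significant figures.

⟨x⟩ = ∫ x·|φ|² dx / ∫|φ|² dx (integrals over the domain).
Every integrand reduces to terms xʲ·e^(−2λx) on [0, ∞); use ∫₀^∞ xʲ·e^(−2λx) dx = j!/(2λ)^(j+1).
State is unnormalized: ∫|φ|² dx = 0.16438, and ∫φ*·x·φ dx = 0.21441, so ⟨x⟩ = 0.21441 / 0.16438.
⟨x⟩ = 1.3043.

1.304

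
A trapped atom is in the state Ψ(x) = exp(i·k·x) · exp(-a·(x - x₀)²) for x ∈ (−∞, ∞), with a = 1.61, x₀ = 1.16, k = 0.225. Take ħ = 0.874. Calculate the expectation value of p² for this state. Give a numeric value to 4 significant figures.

p² Ψ = −ħ² d²Ψ/dx²; ⟨p²⟩ = −ħ² ∫ Ψ*·Ψ'' dx / ∫|Ψ|² dx.
Gaussian moments (u = x − x₀): ∫u^(2j)·e^(−2au²) du = (2j−1)!!/(4a)^j · √(π/(2a)), odd powers integrate to 0; here √(π/(2a)) = 0.98775. Derivatives: Ψ′ = (ik − 2au)·Ψ, Ψ″ = ((ik − 2au)² − 2a)·Ψ; the odd-in-u pieces drop out.
State is unnormalized: ∫|Ψ|² dx = 0.98775, and ∫Ψ*·(−ħ² Ψ'') dx = 1.2530, so ⟨p²⟩ = 1.2530 / 0.98775.
⟨p²⟩ = 1.2685.

1.269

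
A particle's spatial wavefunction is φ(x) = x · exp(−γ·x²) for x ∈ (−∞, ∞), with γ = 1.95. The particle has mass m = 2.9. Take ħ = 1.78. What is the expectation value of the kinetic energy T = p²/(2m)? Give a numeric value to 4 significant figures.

3.196

T = −(ħ²/2m) d²/dx², so ⟨T⟩ = −(ħ²/2m) ∫ φ*·φ'' dx / ∫|φ|² dx; with m = 2.9.
Expand each integrand as polynomial × e^(−2γx²) and use ∫x^(2j)·e^(−2γx²) dx = (2j−1)!!/(4γ)^j · √(π/(2γ)), odd powers → 0; here √(π/(2γ)) = 0.89752. Differentiate with the product rule, d/dx e^(−γx²) = −2γx·e^(−γx²).
State is unnormalized: ∫|φ|² dx = 0.11507, and ∫φ*·(−ħ²/2m · φ'') dx = 0.36772, so ⟨T⟩ = 0.36772 / 0.11507.
⟨T⟩ = 3.1957.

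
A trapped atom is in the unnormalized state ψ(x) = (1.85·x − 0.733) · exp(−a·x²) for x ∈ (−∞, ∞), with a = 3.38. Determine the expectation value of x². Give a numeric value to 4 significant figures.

⟨x²⟩ = ∫ x²·|ψ|² dx / ∫|ψ|² dx (integrals over the domain).
Expand each integrand as polynomial × e^(−2ax²) and use ∫x^(2j)·e^(−2ax²) dx = (2j−1)!!/(4a)^j · √(π/(2a)), odd powers → 0; here √(π/(2a)) = 0.68171.
State is unnormalized: ∫|ψ|² dx = 0.53885, and ∫ψ*·x²·ψ dx = 0.065384, so ⟨x²⟩ = 0.065384 / 0.53885.
⟨x²⟩ = 0.12134.

0.1213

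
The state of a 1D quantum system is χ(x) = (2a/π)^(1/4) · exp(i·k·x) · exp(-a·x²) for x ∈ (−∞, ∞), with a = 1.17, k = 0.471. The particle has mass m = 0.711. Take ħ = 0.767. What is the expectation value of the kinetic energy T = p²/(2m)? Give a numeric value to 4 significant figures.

T = −(ħ²/2m) d²/dx², so ⟨T⟩ = −(ħ²/2m) ∫ χ*·χ'' dx; with m = 0.711.
Gaussian moments: ∫x^(2j)·e^(−2ax²) dx = (2j−1)!!/(4a)^j · √(π/(2a)), odd powers integrate to 0; here √(π/(2a)) = 1.1587. Derivatives: χ′ = (ik − 2ax)·χ, χ″ = ((ik − 2ax)² − 2a)·χ; the odd-in-x pieces drop out.
⟨T⟩ = 0.57581.

0.5758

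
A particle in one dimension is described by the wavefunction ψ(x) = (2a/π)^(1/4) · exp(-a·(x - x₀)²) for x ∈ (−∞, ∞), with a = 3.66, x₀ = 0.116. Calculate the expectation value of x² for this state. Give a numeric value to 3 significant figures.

⟨x²⟩ = ∫ x²·|ψ|² dx (integrals over the domain).
Gaussian moments (u = x − x₀): ∫u^(2j)·e^(−2au²) du = (2j−1)!!/(4a)^j · √(π/(2a)), odd powers integrate to 0; here √(π/(2a)) = 0.65512.
⟨x²⟩ = 0.081762.

0.0818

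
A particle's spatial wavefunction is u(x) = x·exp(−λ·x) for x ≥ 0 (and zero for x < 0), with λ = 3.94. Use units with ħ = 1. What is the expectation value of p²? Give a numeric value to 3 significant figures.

p² u = −ħ² d²u/dx²; ⟨p²⟩ = −ħ² ∫ u*·u'' dx / ∫|u|² dx.
Differentiate x·exp(−λ·x) with the product rule; every integrand then reduces to terms xʲ·e^(−2λx) on [0, ∞), with ∫₀^∞ xʲ·e^(−2λx) dx = j!/(2λ)^(j+1).
State is unnormalized: ∫|u|² dx = 0.0040874, and ∫u*·(−ħ² u'') dx = 0.063452, so ⟨p²⟩ = 0.063452 / 0.0040874.
⟨p²⟩ = 15.524.

15.5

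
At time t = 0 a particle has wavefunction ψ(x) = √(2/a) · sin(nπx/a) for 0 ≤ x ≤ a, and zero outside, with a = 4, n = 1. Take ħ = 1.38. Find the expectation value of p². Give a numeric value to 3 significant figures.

p² ψ = −ħ² d²ψ/dx²; ⟨p²⟩ = −ħ² ∫ ψ*·ψ'' dx.
d/dx sin(nπx/a) = (nπ/a)·cos(nπx/a) and d²/dx² sin(nπx/a) = −(nπ/a)²·sin(nπx/a); on 0 ≤ x ≤ a, ∫sin²(nπx/a) dx = a/2 and ∫sin(nπx/a)·cos(nπx/a) dx = 0.
⟨p²⟩ = 1.1747.

1.17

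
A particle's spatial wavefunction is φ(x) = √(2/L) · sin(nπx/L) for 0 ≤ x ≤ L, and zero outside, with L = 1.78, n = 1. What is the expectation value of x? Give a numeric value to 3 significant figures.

0.890

⟨x⟩ = ∫ x·|φ|² dx (integrals over the domain).
With sin²θ = (1 − cos2θ)/2 on 0 ≤ x ≤ L: ∫sin²(nπx/L) dx = L/2, ∫x·sin²(nπx/L) dx = L²/4, ∫x²·sin²(nπx/L) dx = L³·(1/6 − 1/(4n²π²)); higher powers xᵏ the same way, integrating xᵏ·cos(2nπx/L) by parts.
⟨x⟩ = 0.89000.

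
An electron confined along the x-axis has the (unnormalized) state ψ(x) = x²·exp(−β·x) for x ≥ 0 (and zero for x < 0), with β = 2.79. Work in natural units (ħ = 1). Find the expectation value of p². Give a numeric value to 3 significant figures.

p² ψ = −ħ² d²ψ/dx²; ⟨p²⟩ = −ħ² ∫ ψ*·ψ'' dx / ∫|ψ|² dx.
Differentiate x²·exp(−β·x) with the product rule; every integrand then reduces to terms xʲ·e^(−2βx) on [0, ∞), with ∫₀^∞ xʲ·e^(−2βx) dx = j!/(2β)^(j+1).
State is unnormalized: ∫|ψ|² dx = 0.0044365, and ∫ψ*·(−ħ² ψ'') dx = 0.011511, so ⟨p²⟩ = 0.011511 / 0.0044365.
⟨p²⟩ = 2.5947.

2.59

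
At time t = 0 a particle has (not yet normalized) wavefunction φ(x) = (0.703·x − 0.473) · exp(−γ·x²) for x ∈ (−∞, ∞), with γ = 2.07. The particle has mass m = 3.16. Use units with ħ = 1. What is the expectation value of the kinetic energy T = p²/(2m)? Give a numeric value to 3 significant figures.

T = −(ħ²/2m) d²/dx², so ⟨T⟩ = −(ħ²/2m) ∫ φ*·φ'' dx / ∫|φ|² dx; with m = 3.16.
Expand each integrand as polynomial × e^(−2γx²) and use ∫x^(2j)·e^(−2γx²) dx = (2j−1)!!/(4γ)^j · √(π/(2γ)), odd powers → 0; here √(π/(2γ)) = 0.87111. Differentiate with the product rule, d/dx e^(−γx²) = −2γx·e^(−γx²).
State is unnormalized: ∫|φ|² dx = 0.24689, and ∫φ*·(−ħ²/2m · φ'') dx = 0.11492, so ⟨T⟩ = 0.11492 / 0.24689.
⟨T⟩ = 0.46549.

0.465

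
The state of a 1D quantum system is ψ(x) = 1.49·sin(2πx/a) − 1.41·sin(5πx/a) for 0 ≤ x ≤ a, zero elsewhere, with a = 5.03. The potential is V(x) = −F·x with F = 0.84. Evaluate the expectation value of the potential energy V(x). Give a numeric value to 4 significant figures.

-2.190

⟨V⟩ = ∫ V(x)·|ψ|² dx / ∫|ψ|² dx.
On 0 ≤ x ≤ a (j ≠ l): ∫sin²(jπx/a) dx = a/2, ∫sin(jπx/a)·sin(lπx/a) dx = 0; diagonal moments ∫x·sin²(jπx/a) dx = a²/4, ∫x²·sin²(jπx/a) dx = a³·(1/6 − 1/(4j²π²)); cross terms ∫x·sin(jπx/a)·sin(lπx/a) dx = 0 for j + l even and −4jla²/(π²(j² − l²)²) for j + l odd, ∫x²·sin(jπx/a)·sin(lπx/a) dx = (−1)^(j+l)·4jla³/(π²(j² − l²)²); higher powers the same way via product-to-sum and parts.
State is unnormalized: ∫|ψ|² dx = 10.584, and ∫ψ*·V(x)·ψ dx = -23.180, so ⟨V⟩ = -23.180 / 10.584.
⟨V⟩ = -2.1901.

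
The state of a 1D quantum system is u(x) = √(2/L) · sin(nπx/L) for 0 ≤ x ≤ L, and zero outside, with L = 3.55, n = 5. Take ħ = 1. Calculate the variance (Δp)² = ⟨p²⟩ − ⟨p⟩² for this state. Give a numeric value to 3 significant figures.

Compute ⟨p⟩ and ⟨p²⟩ separately; (Δp)² = ⟨p²⟩ − ⟨p⟩².
d/dx sin(nπx/L) = (nπ/L)·cos(nπx/L) and d²/dx² sin(nπx/L) = −(nπ/L)²·sin(nπx/L); on 0 ≤ x ≤ L, ∫sin²(nπx/L) dx = L/2 and ∫sin(nπx/L)·cos(nπx/L) dx = 0.
⟨p⟩ = 0.0000 and ⟨p²⟩ = 19.579.
(Δp)² = 19.579 − (0.0000)² = 19.579.

19.6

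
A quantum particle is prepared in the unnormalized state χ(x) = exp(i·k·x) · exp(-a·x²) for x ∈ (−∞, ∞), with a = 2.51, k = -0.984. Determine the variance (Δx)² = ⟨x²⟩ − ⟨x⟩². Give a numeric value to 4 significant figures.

0.09960

Compute ⟨x⟩ and ⟨x²⟩ separately, then (Δx)² = ⟨x²⟩ − ⟨x⟩².
Gaussian moments: ∫x^(2j)·e^(−2ax²) dx = (2j−1)!!/(4a)^j · √(π/(2a)), odd powers integrate to 0; here √(π/(2a)) = 0.79108.
Normalization: ∫|χ|² dx = 0.79108.
⟨x⟩ = 0.0000 and ⟨x²⟩ = 0.099602.
(Δx)² = 0.099602 − (0.0000)² = 0.099602.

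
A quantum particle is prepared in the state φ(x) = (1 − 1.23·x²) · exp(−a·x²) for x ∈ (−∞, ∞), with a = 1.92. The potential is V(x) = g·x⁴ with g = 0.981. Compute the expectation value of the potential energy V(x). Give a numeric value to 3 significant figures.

0.0195

⟨V⟩ = ∫ V(x)·|φ|² dx / ∫|φ|² dx.
Expand each integrand as polynomial × e^(−2ax²) and use ∫x^(2j)·e^(−2ax²) dx = (2j−1)!!/(4a)^j · √(π/(2a)), odd powers → 0; here √(π/(2a)) = 0.90450.
State is unnormalized: ∫|φ|² dx = 0.68438, and ∫φ*·V(x)·φ dx = 0.013367, so ⟨V⟩ = 0.013367 / 0.68438.
⟨V⟩ = 0.019532.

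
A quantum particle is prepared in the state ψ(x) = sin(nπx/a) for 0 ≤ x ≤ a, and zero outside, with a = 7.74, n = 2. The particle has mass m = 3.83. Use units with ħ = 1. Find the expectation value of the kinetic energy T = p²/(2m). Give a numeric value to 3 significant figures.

T = −(ħ²/2m) d²/dx², so ⟨T⟩ = −(ħ²/2m) ∫ ψ*·ψ'' dx / ∫|ψ|² dx; with m = 3.83.
d/dx sin(nπx/a) = (nπ/a)·cos(nπx/a) and d²/dx² sin(nπx/a) = −(nπ/a)²·sin(nπx/a); on 0 ≤ x ≤ a, ∫sin²(nπx/a) dx = a/2 and ∫sin(nπx/a)·cos(nπx/a) dx = 0.
State is unnormalized: ∫|ψ|² dx = 3.8700, and ∫ψ*·(−ħ²/2m · ψ'') dx = 0.33294, so ⟨T⟩ = 0.33294 / 3.8700.
⟨T⟩ = 0.086030.

0.0860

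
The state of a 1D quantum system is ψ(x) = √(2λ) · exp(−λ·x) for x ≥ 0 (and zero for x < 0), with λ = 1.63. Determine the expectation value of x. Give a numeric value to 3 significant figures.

0.307

⟨x⟩ = ∫ x·|ψ|² dx (integrals over the domain).
Every integrand reduces to terms xʲ·e^(−2λx) on [0, ∞); use ∫₀^∞ xʲ·e^(−2λx) dx = j!/(2λ)^(j+1).
⟨x⟩ = 0.30675.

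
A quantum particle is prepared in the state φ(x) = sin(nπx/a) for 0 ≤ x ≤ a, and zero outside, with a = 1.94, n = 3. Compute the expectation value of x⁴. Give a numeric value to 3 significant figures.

2.68

⟨x⁴⟩ = ∫ x⁴·|φ|² dx / ∫|φ|² dx (integrals over the domain).
With sin²θ = (1 − cos2θ)/2 on 0 ≤ x ≤ a: ∫sin²(nπx/a) dx = a/2, ∫x·sin²(nπx/a) dx = a²/4, ∫x²·sin²(nπx/a) dx = a³·(1/6 − 1/(4n²π²)); higher powers xᵏ the same way, integrating xᵏ·cos(2nπx/a) by parts.
State is unnormalized: ∫|φ|² dx = 0.97000, and ∫φ*·x⁴·φ dx = 2.5959, so ⟨x⁴⟩ = 2.5959 / 0.97000.
⟨x⁴⟩ = 2.6762.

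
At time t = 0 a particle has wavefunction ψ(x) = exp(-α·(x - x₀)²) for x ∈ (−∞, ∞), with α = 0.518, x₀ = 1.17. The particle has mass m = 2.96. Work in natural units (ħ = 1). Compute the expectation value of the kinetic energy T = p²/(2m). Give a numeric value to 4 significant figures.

0.08750

T = −(ħ²/2m) d²/dx², so ⟨T⟩ = −(ħ²/2m) ∫ ψ*·ψ'' dx / ∫|ψ|² dx; with m = 2.96.
Gaussian moments (u = x − x₀): ∫u^(2j)·e^(−2αu²) du = (2j−1)!!/(4α)^j · √(π/(2α)), odd powers integrate to 0; here √(π/(2α)) = 1.7414. Derivatives: d/dx e^(−αu²) = −2αu·e^(−αu²), d²/dx² e^(−αu²) = (4α²u² − 2α)·e^(−αu²).
State is unnormalized: ∫|ψ|² dx = 1.7414, and ∫ψ*·(−ħ²/2m · ψ'') dx = 0.15237, so ⟨T⟩ = 0.15237 / 1.7414.
⟨T⟩ = 0.087500.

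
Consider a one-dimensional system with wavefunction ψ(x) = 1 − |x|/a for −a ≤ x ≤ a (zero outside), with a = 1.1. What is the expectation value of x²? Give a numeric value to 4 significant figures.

⟨x²⟩ = ∫ x²·|ψ|² dx / ∫|ψ|² dx (integrals over the domain).
ψ is even, so ∫ over [−a, a] = 2∫₀ᵃ with ψ = 1 − x/a there: ∫₀ᵃ (1 − x/a)² dx = a/3, ∫₀ᵃ x²(1 − x/a)² dx = a³/30, ∫₀ᵃ x⁴(1 − x/a)² dx = a⁵/105.
State is unnormalized: ∫|ψ|² dx = 0.73333, and ∫ψ*·x²·ψ dx = 0.088733, so ⟨x²⟩ = 0.088733 / 0.73333.
⟨x²⟩ = 0.12100.

0.1210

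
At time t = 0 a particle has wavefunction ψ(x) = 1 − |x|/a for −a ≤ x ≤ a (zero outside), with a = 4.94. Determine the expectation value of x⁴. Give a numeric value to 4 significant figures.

17.02

⟨x⁴⟩ = ∫ x⁴·|ψ|² dx / ∫|ψ|² dx (integrals over the domain).
ψ is even, so ∫ over [−a, a] = 2∫₀ᵃ with ψ = 1 − x/a there: ∫₀ᵃ (1 − x/a)² dx = a/3, ∫₀ᵃ x²(1 − x/a)² dx = a³/30, ∫₀ᵃ x⁴(1 − x/a)² dx = a⁵/105.
State is unnormalized: ∫|ψ|² dx = 3.2933, and ∫ψ*·x⁴·ψ dx = 56.037, so ⟨x⁴⟩ = 56.037 / 3.2933.
⟨x⁴⟩ = 17.015.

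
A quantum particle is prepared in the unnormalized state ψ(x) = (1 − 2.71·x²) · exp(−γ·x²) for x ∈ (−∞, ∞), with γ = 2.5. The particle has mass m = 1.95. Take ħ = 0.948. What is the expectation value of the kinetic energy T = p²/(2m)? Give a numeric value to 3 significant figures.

T = −(ħ²/2m) d²/dx², so ⟨T⟩ = −(ħ²/2m) ∫ ψ*·ψ'' dx / ∫|ψ|² dx; with m = 1.95.
Expand each integrand as polynomial × e^(−2γx²) and use ∫x^(2j)·e^(−2γx²) dx = (2j−1)!!/(4γ)^j · √(π/(2γ)), odd powers → 0; here √(π/(2γ)) = 0.79267. Differentiate with the product rule, d/dx e^(−γx²) = −2γx·e^(−γx²).
State is unnormalized: ∫|ψ|² dx = 0.53768, and ∫ψ*·(−ħ²/2m · ψ'') dx = 0.93891, so ⟨T⟩ = 0.93891 / 0.53768.
⟨T⟩ = 1.7462.

1.75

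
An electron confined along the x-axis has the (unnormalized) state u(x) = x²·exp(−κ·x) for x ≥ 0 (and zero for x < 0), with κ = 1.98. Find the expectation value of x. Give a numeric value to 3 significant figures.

⟨x⟩ = ∫ x·|u|² dx / ∫|u|² dx (integrals over the domain).
Every integrand reduces to terms xʲ·e^(−2κx) on [0, ∞); use ∫₀^∞ xʲ·e^(−2κx) dx = j!/(2κ)^(j+1).
State is unnormalized: ∫|u|² dx = 0.024645, and ∫u*·x·u dx = 0.031118, so ⟨x⟩ = 0.031118 / 0.024645.
⟨x⟩ = 1.2626.

1.26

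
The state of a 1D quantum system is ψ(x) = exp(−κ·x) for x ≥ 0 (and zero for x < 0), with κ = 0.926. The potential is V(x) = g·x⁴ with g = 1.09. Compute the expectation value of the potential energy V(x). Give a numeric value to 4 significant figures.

2.224

⟨V⟩ = ∫ V(x)·|ψ|² dx / ∫|ψ|² dx.
Every integrand reduces to terms xʲ·e^(−2κx) on [0, ∞); use ∫₀^∞ xʲ·e^(−2κx) dx = j!/(2κ)^(j+1).
State is unnormalized: ∫|ψ|² dx = 0.53996, and ∫ψ*·V(x)·ψ dx = 1.2007, so ⟨V⟩ = 1.2007 / 0.53996.
⟨V⟩ = 2.2237.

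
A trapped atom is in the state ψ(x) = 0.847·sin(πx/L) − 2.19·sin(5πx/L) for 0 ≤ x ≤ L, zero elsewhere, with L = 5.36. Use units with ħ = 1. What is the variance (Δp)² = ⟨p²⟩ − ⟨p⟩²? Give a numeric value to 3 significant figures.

7.52

Compute ⟨p⟩ and ⟨p²⟩ separately; (Δp)² = ⟨p²⟩ − ⟨p⟩².
d²/dx² sin(jπx/L) = −(jπ/L)²·sin(jπx/L); on 0 ≤ x ≤ L, ∫sin²(jπx/L) dx = L/2 and ∫sin(jπx/L)·sin(lπx/L) dx = 0 for j ≠ l, so only diagonal terms survive in ∫|ψ|² and ∫ψ·ψ″; ∫ψ·ψ′ dx = [ψ²/2] between the walls = 0.
Normalization: ∫|ψ|² dx = 14.776.
⟨p⟩ = 0.0000 and ⟨p²⟩ = 7.5156.
(Δp)² = 7.5156 − (0.0000)² = 7.5156.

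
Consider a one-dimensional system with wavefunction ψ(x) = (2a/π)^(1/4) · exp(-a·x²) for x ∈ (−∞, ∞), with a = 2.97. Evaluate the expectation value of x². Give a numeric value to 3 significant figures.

0.0842

⟨x²⟩ = ∫ x²·|ψ|² dx (integrals over the domain).
Gaussian moments: ∫x^(2j)·e^(−2ax²) dx = (2j−1)!!/(4a)^j · √(π/(2a)), odd powers integrate to 0; here √(π/(2a)) = 0.72725.
⟨x²⟩ = 0.084175.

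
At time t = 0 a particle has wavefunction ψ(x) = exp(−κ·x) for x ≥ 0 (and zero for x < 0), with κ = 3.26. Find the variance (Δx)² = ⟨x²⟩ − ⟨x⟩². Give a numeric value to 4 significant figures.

0.02352

Compute ⟨x⟩ and ⟨x²⟩ separately, then (Δx)² = ⟨x²⟩ − ⟨x⟩².
Every integrand reduces to terms xʲ·e^(−2κx) on [0, ∞); use ∫₀^∞ xʲ·e^(−2κx) dx = j!/(2κ)^(j+1).
Normalization: ∫|ψ|² dx = 0.15337.
⟨x⟩ = 0.15337 and ⟨x²⟩ = 0.047047.
(Δx)² = 0.047047 − (0.15337)² = 0.023524.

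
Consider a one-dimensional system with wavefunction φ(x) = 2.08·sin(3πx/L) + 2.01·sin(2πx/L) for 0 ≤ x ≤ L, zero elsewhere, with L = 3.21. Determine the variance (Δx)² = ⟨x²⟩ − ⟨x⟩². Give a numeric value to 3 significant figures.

0.376

Compute ⟨x⟩ and ⟨x²⟩ separately, then (Δx)² = ⟨x²⟩ − ⟨x⟩².
On 0 ≤ x ≤ L (j ≠ l): ∫sin²(jπx/L) dx = L/2, ∫sin(jπx/L)·sin(lπx/L) dx = 0; diagonal moments ∫x·sin²(jπx/L) dx = L²/4, ∫x²·sin²(jπx/L) dx = L³·(1/6 − 1/(4j²π²)); cross terms ∫x·sin(jπx/L)·sin(lπx/L) dx = 0 for j + l even and −4jlL²/(π²(j² − l²)²) for j + l odd, ∫x²·sin(jπx/L)·sin(lπx/L) dx = (−1)^(j+l)·4jlL³/(π²(j² − l²)²); higher powers the same way via product-to-sum and parts.
Normalization: ∫|φ|² dx = 13.428.
⟨x⟩ = 0.98090 and ⟨x²⟩ = 1.3383.
(Δx)² = 1.3383 − (0.98090)² = 0.37617.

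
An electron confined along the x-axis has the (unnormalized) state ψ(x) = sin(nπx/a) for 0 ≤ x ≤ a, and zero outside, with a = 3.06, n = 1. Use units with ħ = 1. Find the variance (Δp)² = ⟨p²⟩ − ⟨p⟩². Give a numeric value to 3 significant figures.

1.05

Compute ⟨p⟩ and ⟨p²⟩ separately; (Δp)² = ⟨p²⟩ − ⟨p⟩².
d/dx sin(nπx/a) = (nπ/a)·cos(nπx/a) and d²/dx² sin(nπx/a) = −(nπ/a)²·sin(nπx/a); on 0 ≤ x ≤ a, ∫sin²(nπx/a) dx = a/2 and ∫sin(nπx/a)·cos(nπx/a) dx = 0.
Normalization: ∫|ψ|² dx = 1.5300.
⟨p⟩ = 0.0000 and ⟨p²⟩ = 1.0540.
(Δp)² = 1.0540 − (0.0000)² = 1.0540.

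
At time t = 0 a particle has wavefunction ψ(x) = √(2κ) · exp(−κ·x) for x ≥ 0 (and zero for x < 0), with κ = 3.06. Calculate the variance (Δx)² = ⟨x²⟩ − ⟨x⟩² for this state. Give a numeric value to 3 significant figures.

Compute ⟨x⟩ and ⟨x²⟩ separately, then (Δx)² = ⟨x²⟩ − ⟨x⟩².
Every integrand reduces to terms xʲ·e^(−2κx) on [0, ∞); use ∫₀^∞ xʲ·e^(−2κx) dx = j!/(2κ)^(j+1).
⟨x⟩ = 0.16340 and ⟨x²⟩ = 0.053398.
(Δx)² = 0.053398 − (0.16340)² = 0.026699.

0.0267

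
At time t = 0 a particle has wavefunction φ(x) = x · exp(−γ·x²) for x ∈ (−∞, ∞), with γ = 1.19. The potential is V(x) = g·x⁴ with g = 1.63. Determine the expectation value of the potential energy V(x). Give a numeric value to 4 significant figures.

⟨V⟩ = ∫ V(x)·|φ|² dx / ∫|φ|² dx.
Expand each integrand as polynomial × e^(−2γx²) and use ∫x^(2j)·e^(−2γx²) dx = (2j−1)!!/(4γ)^j · √(π/(2γ)), odd powers → 0; here √(π/(2γ)) = 1.1489.
State is unnormalized: ∫|φ|² dx = 0.24137, and ∫φ*·V(x)·φ dx = 0.26046, so ⟨V⟩ = 0.26046 / 0.24137.
⟨V⟩ = 1.0791.

1.079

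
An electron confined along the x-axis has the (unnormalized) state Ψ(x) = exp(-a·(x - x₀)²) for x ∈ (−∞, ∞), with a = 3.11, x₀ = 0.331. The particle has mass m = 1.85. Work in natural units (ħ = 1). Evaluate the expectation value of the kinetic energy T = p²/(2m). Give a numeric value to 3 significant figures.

T = −(ħ²/2m) d²/dx², so ⟨T⟩ = −(ħ²/2m) ∫ Ψ*·Ψ'' dx / ∫|Ψ|² dx; with m = 1.85.
Gaussian moments (u = x − x₀): ∫u^(2j)·e^(−2au²) du = (2j−1)!!/(4a)^j · √(π/(2a)), odd powers integrate to 0; here √(π/(2a)) = 0.71069. Derivatives: d/dx e^(−au²) = −2au·e^(−au²), d²/dx² e^(−au²) = (4a²u² − 2a)·e^(−au²).
State is unnormalized: ∫|Ψ|² dx = 0.71069, and ∫Ψ*·(−ħ²/2m · Ψ'') dx = 0.59736, so ⟨T⟩ = 0.59736 / 0.71069.
⟨T⟩ = 0.84054.

0.841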